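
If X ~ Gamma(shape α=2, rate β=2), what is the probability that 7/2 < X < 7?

P(7/2 < X < 7) = ∫_{7/2}^{7} f(x) dx
where f(x) = 4 x e^{- 2 x}
= \frac{-15 + 8 e^{7}}{e^{14}}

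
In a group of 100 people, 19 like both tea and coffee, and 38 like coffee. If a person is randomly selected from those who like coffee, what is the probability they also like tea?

P(A ∩ B) = 19/100
P(B) = 38/100 = 19/50
P(A|B) = P(A ∩ B) / P(B) = (19/100) / (19/50) = 1/2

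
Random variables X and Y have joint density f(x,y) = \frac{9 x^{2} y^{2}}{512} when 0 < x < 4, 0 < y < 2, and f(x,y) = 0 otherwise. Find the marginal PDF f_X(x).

f_X(x) = ∫_0^2 f(x,y) dy
= ∫_0^2 \frac{9 x^{2} y^{2}}{512} dy
= \frac{3 x^{2}}{64} for 0 < x < 4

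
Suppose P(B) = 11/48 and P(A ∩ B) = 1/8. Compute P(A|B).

P(A|B) = P(A ∩ B) / P(B)
= (1/8) / (11/48)
= 6/11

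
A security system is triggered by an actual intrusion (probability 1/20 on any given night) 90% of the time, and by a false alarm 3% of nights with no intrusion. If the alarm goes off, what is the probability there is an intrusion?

Let D = the rare event, + = positive/flagged.
P(D) = 1/20
P(+|D) = 90/100 = 9/10
P(+|D') = 3/100
P(+) = P(+|D)P(D) + P(+|D')P(D')
     = \frac{9}{10} × \frac{1}{20} + \frac{3}{100} × \frac{19}{20}
     = \frac{147}{2000}
P(D|+) = P(+|D)P(D)/P(+) = \frac{30}{49}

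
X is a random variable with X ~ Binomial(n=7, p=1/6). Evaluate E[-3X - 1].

For X ~ Binomial(n=7, p=1/6):
E[X] = \frac{7}{6}
E[-3X - 1] = -3 × E[X] - 1 = - \frac{9}{2}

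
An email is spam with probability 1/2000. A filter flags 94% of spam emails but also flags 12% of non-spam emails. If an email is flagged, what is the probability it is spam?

Let D = the rare event, + = positive/flagged.
P(D) = 1/2000
P(+|D) = 94/100 = 47/50
P(+|D') = 12/100 = 3/25
P(+) = P(+|D)P(D) + P(+|D')P(D')
     = \frac{47}{50} × \frac{1}{2000} + \frac{3}{25} × \frac{1999}{2000}
     = \frac{12041}{100000}
P(D|+) = P(+|D)P(D)/P(+) = \frac{47}{12041}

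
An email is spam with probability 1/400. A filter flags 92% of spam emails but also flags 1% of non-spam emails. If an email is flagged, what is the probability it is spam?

Let D = the rare event, + = positive/flagged.
P(D) = 1/400
P(+|D) = 92/100 = 23/25
P(+|D') = 1/100
P(+) = P(+|D)P(D) + P(+|D')P(D')
     = \frac{23}{25} × \frac{1}{400} + \frac{1}{100} × \frac{399}{400}
     = \frac{491}{40000}
P(D|+) = P(+|D)P(D)/P(+) = \frac{92}{491}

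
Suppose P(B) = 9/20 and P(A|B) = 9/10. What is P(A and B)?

By definition, P(A|B) = P(A ∩ B) / P(B)
So P(A ∩ B) = P(A|B) × P(B)
= 9/10 × 9/20
= 81/200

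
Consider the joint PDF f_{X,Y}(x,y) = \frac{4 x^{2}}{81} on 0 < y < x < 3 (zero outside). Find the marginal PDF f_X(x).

f_X(x) = ∫_0^x \frac{4 x^{2}}{81} dy = \frac{4 x^{3}}{81}
for 0 < x < 3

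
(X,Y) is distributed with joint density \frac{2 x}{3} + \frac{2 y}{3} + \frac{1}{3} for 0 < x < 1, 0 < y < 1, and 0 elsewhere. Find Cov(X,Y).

E[XY] = ∫∫ xy × f(x,y) dx dy = \frac{11}{36}
E[X] = \frac{5}{9}
E[Y] = \frac{5}{9}
Cov(X,Y) = E[XY] - E[X]E[Y] = - \frac{1}{324}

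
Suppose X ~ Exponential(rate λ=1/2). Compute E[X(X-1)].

E[X(X-1)] = E[X² - X] = E[X²] - E[X]
E[X] = 2
E[X²] = Var(X) + (E[X])² = 4 + (2)² = 8
E[X(X-1)] = 8 - 2 = 6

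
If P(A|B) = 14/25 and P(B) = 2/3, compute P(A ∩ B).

By definition, P(A|B) = P(A ∩ B) / P(B)
So P(A ∩ B) = P(A|B) × P(B)
= 14/25 × 2/3
= 28/75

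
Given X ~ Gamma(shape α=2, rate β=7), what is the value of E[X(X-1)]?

E[X(X-1)] = E[X² - X] = E[X²] - E[X]
E[X] = \frac{2}{7}
E[X²] = Var(X) + (E[X])² = \frac{2}{49} + (\frac{2}{7})² = \frac{6}{49}
E[X(X-1)] = \frac{6}{49} - \frac{2}{7} = - \frac{8}{49}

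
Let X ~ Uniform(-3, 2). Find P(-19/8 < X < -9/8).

P(-19/8 < X < -9/8) = ∫_{-19/8}^{-9/8} f(x) dx
where f(x) = \frac{1}{5}
= \frac{1}{4}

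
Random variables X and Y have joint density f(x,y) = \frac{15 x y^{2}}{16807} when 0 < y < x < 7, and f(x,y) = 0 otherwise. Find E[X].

f_X(x) = ∫_0^x \frac{15 x y^{2}}{16807} dy = \frac{5 x^{4}}{16807}
E[X] = ∫_0^7 x × (\frac{5 x^{4}}{16807}) dx = \frac{35}{6}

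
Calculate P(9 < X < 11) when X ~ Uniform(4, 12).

P(9 < X < 11) = ∫_{9}^{11} f(x) dx
where f(x) = \frac{1}{8}
= \frac{1}{4}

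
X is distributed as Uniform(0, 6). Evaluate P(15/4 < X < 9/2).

P(15/4 < X < 9/2) = ∫_{15/4}^{9/2} f(x) dx
where f(x) = \frac{1}{6}
= \frac{1}{8}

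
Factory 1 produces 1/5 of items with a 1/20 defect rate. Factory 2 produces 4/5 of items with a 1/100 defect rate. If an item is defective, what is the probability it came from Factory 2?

Using Bayes' theorem:
P(F1) = 1/5, P(D|F1) = 1/20
P(F2) = 4/5, P(D|F2) = 1/100
P(D) = P(D|F1)P(F1) + P(D|F2)P(F2)
     = \frac{9}{500}
P(F2|D) = P(D|F2)P(F2) / P(D)
= \frac{4}{9}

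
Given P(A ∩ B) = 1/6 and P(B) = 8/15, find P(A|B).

P(A|B) = P(A ∩ B) / P(B)
= (1/6) / (8/15)
= 5/16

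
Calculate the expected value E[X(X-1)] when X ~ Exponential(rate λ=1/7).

E[X(X-1)] = E[X² - X] = E[X²] - E[X]
E[X] = 7
E[X²] = Var(X) + (E[X])² = 49 + (7)² = 98
E[X(X-1)] = 98 - 7 = 91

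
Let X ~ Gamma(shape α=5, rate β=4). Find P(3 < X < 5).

P(3 < X < 5) = ∫_{3}^{5} f(x) dx
where f(x) = \frac{128 x^{4} e^{- 4 x}}{3}
= \frac{-8221 + 1237 e^{8}}{e^{20}}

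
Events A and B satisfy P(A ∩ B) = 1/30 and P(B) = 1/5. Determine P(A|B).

P(A|B) = P(A ∩ B) / P(B)
= (1/30) / (1/5)
= 1/6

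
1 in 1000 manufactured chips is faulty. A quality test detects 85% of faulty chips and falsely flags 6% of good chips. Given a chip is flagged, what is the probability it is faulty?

Let D = the rare event, + = positive/flagged.
P(D) = 1/1000
P(+|D) = 85/100 = 17/20
P(+|D') = 6/100 = 3/50
P(+) = P(+|D)P(D) + P(+|D')P(D')
     = \frac{17}{20} × \frac{1}{1000} + \frac{3}{50} × \frac{999}{1000}
     = \frac{6079}{100000}
P(D|+) = P(+|D)P(D)/P(+) = \frac{85}{6079}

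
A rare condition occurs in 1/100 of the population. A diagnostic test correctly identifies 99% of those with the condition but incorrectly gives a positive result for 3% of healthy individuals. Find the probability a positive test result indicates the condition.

Let D = the rare event, + = positive/flagged.
P(D) = 1/100
P(+|D) = 99/100
P(+|D') = 3/100
P(+) = P(+|D)P(D) + P(+|D')P(D')
     = \frac{99}{100} × \frac{1}{100} + \frac{3}{100} × \frac{99}{100}
     = \frac{99}{2500}
P(D|+) = P(+|D)P(D)/P(+) = \frac{1}{4}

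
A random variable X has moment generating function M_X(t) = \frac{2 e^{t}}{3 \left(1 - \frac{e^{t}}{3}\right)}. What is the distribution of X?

The MGF M(t) = \frac{2 e^{t}}{3 \left(1 - \frac{e^{t}}{3}\right)} is the standard form for the Geometric distribution.
Comparing with the known MGF formula identifies: Geometric(p=2/3), X = trial number of first success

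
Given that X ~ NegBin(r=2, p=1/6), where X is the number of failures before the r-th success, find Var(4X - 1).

For X ~ NegBin(r=2, p=1/6), where X is the number of failures before the r-th success:
Var(X) = 60
Var(4X - 1) = (4)² × Var(X) = 16 × 60 = 960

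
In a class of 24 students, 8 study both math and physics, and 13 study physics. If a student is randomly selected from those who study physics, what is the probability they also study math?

P(A ∩ B) = 8/24 = 1/3
P(B) = 13/24
P(A|B) = P(A ∩ B) / P(B) = (1/3) / (13/24) = 8/13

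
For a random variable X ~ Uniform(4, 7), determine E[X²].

Using the identity E[X²] = Var(X) + (E[X])²:
E[X] = \frac{11}{2}
Var(X) = \frac{3}{4}
E[X²] = \frac{3}{4} + (\frac{11}{2})²
= 31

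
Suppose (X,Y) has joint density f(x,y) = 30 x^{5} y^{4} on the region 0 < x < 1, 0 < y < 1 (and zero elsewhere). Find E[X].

E[X] = ∫_0^1 ∫_0^1 x × f(x,y) dy dx
= ∫_0^1 ∫_0^1 x × (30 x^{5} y^{4}) dy dx
= \frac{6}{7}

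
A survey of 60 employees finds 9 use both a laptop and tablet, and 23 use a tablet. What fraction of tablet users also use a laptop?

P(A ∩ B) = 9/60 = 3/20
P(B) = 23/60
P(A|B) = P(A ∩ B) / P(B) = (3/20) / (23/60) = 9/23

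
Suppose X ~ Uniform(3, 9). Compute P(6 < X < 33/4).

P(6 < X < 33/4) = ∫_{6}^{33/4} f(x) dx
where f(x) = \frac{1}{6}
= \frac{3}{8}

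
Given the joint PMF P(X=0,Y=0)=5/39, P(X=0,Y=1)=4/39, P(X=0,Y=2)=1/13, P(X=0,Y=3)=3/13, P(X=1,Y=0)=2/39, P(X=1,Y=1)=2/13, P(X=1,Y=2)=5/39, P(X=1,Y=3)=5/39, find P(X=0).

P(X=0) = P(X=0,Y=0) + P(X=0,Y=1) + P(X=0,Y=2) + P(X=0,Y=3)
= 5/39 + 4/39 + 1/13 + 3/13
= 7/13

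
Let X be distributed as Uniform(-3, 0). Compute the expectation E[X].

For X ~ Uniform(-3, 0), the expected value is:
E[X] = - \frac{3}{2}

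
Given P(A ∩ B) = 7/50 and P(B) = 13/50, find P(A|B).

P(A|B) = P(A ∩ B) / P(B)
= (7/50) / (13/50)
= 7/13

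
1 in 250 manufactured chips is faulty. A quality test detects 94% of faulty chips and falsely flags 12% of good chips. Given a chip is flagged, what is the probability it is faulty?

Let D = the rare event, + = positive/flagged.
P(D) = 1/250
P(+|D) = 94/100 = 47/50
P(+|D') = 12/100 = 3/25
P(+) = P(+|D)P(D) + P(+|D')P(D')
     = \frac{47}{50} × \frac{1}{250} + \frac{3}{25} × \frac{249}{250}
     = \frac{1541}{12500}
P(D|+) = P(+|D)P(D)/P(+) = \frac{47}{1541}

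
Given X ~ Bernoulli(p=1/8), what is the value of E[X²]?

Using the identity E[X²] = Var(X) + (E[X])²:
E[X] = \frac{1}{8}
Var(X) = \frac{7}{64}
E[X²] = \frac{7}{64} + (\frac{1}{8})²
= \frac{1}{8}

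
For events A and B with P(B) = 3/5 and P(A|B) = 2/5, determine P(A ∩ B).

By definition, P(A|B) = P(A ∩ B) / P(B)
So P(A ∩ B) = P(A|B) × P(B)
= 2/5 × 3/5
= 6/25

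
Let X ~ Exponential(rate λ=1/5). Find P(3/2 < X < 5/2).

P(3/2 < X < 5/2) = ∫_{3/2}^{5/2} f(x) dx
where f(x) = \frac{e^{- \frac{x}{5}}}{5}
= - \frac{1}{e^{\frac{1}{2}}} + e^{- \frac{3}{10}}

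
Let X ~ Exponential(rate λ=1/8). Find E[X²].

Using the identity E[X²] = Var(X) + (E[X])²:
E[X] = 8
Var(X) = 64
E[X²] = 64 + (8)²
= 128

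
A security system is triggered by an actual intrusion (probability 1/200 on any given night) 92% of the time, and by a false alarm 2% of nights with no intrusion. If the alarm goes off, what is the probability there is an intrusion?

Let D = the rare event, + = positive/flagged.
P(D) = 1/200
P(+|D) = 92/100 = 23/25
P(+|D') = 2/100 = 1/50
P(+) = P(+|D)P(D) + P(+|D')P(D')
     = \frac{23}{25} × \frac{1}{200} + \frac{1}{50} × \frac{199}{200}
     = \frac{49}{2000}
P(D|+) = P(+|D)P(D)/P(+) = \frac{46}{245}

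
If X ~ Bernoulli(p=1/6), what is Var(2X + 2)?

For X ~ Bernoulli(p=1/6):
Var(X) = \frac{5}{36}
Var(2X + 2) = (2)² × Var(X) = 4 × \frac{5}{36} = \frac{5}{9}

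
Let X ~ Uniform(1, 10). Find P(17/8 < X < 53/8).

P(17/8 < X < 53/8) = ∫_{17/8}^{53/8} f(x) dx
where f(x) = \frac{1}{9}
= \frac{1}{2}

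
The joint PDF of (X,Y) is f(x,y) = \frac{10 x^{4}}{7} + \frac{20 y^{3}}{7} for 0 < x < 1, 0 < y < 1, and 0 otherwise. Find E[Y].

E[Y] = ∫_0^1 ∫_0^1 y × f(x,y) dx dy
= \frac{5}{7}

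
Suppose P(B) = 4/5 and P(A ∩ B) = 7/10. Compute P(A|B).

P(A|B) = P(A ∩ B) / P(B)
= (7/10) / (4/5)
= 7/8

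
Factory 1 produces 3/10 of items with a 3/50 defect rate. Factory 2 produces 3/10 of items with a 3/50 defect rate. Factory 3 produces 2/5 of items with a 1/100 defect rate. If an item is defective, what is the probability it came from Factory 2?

Using Bayes' theorem:
P(F1) = 3/10, P(D|F1) = 3/50
P(F2) = 3/10, P(D|F2) = 3/50
P(F3) = 2/5, P(D|F3) = 1/100
P(D) = P(D|F1)P(F1) + P(D|F2)P(F2) + P(D|F3)P(F3)
     = \frac{1}{25}
P(F2|D) = P(D|F2)P(F2) / P(D)
= \frac{9}{20}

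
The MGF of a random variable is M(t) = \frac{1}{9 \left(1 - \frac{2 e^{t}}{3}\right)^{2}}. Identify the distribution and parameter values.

The MGF M(t) = \frac{1}{9 \left(1 - \frac{2 e^{t}}{3}\right)^{2}} is the standard form for the NegativeBinomial distribution.
Comparing with the known MGF formula identifies: NegBin(r=2, p=1/3), X = failures before r-th success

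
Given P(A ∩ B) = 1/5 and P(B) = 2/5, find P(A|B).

P(A|B) = P(A ∩ B) / P(B)
= (1/5) / (2/5)
= 1/2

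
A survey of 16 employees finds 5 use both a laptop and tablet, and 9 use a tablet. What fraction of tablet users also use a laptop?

P(A ∩ B) = 5/16
P(B) = 9/16
P(A|B) = P(A ∩ B) / P(B) = (5/16) / (9/16) = 5/9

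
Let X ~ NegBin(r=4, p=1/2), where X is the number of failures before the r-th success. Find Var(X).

For X ~ NegBin(r=4, p=1/2), where X is the number of failures before the r-th success:
Var(X) = 8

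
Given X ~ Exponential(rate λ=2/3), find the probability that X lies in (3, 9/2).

P(3 < X < 9/2) = ∫_{3}^{9/2} f(x) dx
where f(x) = \frac{2 e^{- \frac{2 x}{3}}}{3}
= - \frac{1 - e}{e^{3}}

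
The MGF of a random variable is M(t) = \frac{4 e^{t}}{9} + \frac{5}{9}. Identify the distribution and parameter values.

The MGF M(t) = \frac{4 e^{t}}{9} + \frac{5}{9} is the standard form for the Bernoulli distribution.
Comparing with the known MGF formula identifies: Bernoulli(p=4/9)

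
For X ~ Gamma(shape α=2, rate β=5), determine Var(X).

For X ~ Gamma(shape α=2, rate β=5):
Var(X) = \frac{2}{25}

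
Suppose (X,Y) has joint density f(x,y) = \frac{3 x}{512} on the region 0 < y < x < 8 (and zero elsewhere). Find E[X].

f_X(x) = ∫_0^x \frac{3 x}{512} dy = \frac{3 x^{2}}{512}
E[X] = ∫_0^8 x × (\frac{3 x^{2}}{512}) dx = 6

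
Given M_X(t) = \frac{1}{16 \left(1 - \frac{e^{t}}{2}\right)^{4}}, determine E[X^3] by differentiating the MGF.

To find E[X^3], compute M^(3)(0):
M^(1)(t) = \frac{e^{t}}{8 \left(1 - \frac{e^{t}}{2}\right)^{5}}
M^(2)(t) = \frac{e^{t}}{8 \left(1 - \frac{e^{t}}{2}\right)^{5}} + \frac{5 e^{2 t}}{16 \left(1 - \frac{e^{t}}{2}\right)^{6}}
M^(3)(t) = \frac{e^{t}}{8 \left(1 - \frac{e^{t}}{2}\right)^{5}} + \frac{15 e^{2 t}}{16 \left(1 - \frac{e^{t}}{2}\right)^{6}} + \frac{15 e^{3 t}}{16 \left(1 - \frac{e^{t}}{2}\right)^{7}}
M^(3)(0) = 184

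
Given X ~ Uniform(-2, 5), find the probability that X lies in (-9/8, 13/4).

P(-9/8 < X < 13/4) = ∫_{-9/8}^{13/4} f(x) dx
where f(x) = \frac{1}{7}
= \frac{5}{8}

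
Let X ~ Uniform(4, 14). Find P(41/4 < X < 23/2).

P(41/4 < X < 23/2) = ∫_{41/4}^{23/2} f(x) dx
where f(x) = \frac{1}{10}
= \frac{1}{8}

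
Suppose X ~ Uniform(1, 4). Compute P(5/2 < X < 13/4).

P(5/2 < X < 13/4) = ∫_{5/2}^{13/4} f(x) dx
where f(x) = \frac{1}{3}
= \frac{1}{4}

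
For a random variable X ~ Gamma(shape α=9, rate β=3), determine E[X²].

Using the identity E[X²] = Var(X) + (E[X])²:
E[X] = 3
Var(X) = 1
E[X²] = 1 + (3)²
= 10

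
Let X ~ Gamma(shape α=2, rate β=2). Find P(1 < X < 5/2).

P(1 < X < 5/2) = ∫_{1}^{5/2} f(x) dx
where f(x) = 4 x e^{- 2 x}
= \frac{3 \left(-2 + e^{3}\right)}{e^{5}}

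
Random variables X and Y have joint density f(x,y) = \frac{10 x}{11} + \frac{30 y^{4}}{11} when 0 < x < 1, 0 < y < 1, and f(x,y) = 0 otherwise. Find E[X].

E[X] = ∫_0^1 ∫_0^1 x × f(x,y) dy dx
= ∫_0^1 ∫_0^1 x × (\frac{10 x}{11} + \frac{30 y^{4}}{11}) dy dx
= \frac{19}{33}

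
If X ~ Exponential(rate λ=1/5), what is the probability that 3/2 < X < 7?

P(3/2 < X < 7) = ∫_{3/2}^{7} f(x) dx
where f(x) = \frac{e^{- \frac{x}{5}}}{5}
= - \frac{1}{e^{\frac{7}{5}}} + e^{- \frac{3}{10}}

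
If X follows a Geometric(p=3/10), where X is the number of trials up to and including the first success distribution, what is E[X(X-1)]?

E[X(X-1)] = E[X² - X] = E[X²] - E[X]
E[X] = \frac{10}{3}
E[X²] = Var(X) + (E[X])² = \frac{70}{9} + (\frac{10}{3})² = \frac{170}{9}
E[X(X-1)] = \frac{170}{9} - \frac{10}{3} = \frac{140}{9}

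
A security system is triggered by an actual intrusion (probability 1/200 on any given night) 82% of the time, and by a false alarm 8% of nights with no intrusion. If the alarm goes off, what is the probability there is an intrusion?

Let D = the rare event, + = positive/flagged.
P(D) = 1/200
P(+|D) = 82/100 = 41/50
P(+|D') = 8/100 = 2/25
P(+) = P(+|D)P(D) + P(+|D')P(D')
     = \frac{41}{50} × \frac{1}{200} + \frac{2}{25} × \frac{199}{200}
     = \frac{837}{10000}
P(D|+) = P(+|D)P(D)/P(+) = \frac{41}{837}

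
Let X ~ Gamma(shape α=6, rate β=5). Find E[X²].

Using the identity E[X²] = Var(X) + (E[X])²:
E[X] = \frac{6}{5}
Var(X) = \frac{6}{25}
E[X²] = \frac{6}{25} + (\frac{6}{5})²
= \frac{42}{25}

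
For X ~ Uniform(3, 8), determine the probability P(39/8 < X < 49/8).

P(39/8 < X < 49/8) = ∫_{39/8}^{49/8} f(x) dx
where f(x) = \frac{1}{5}
= \frac{1}{4}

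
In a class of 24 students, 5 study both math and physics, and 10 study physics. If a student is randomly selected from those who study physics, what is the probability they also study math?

P(A ∩ B) = 5/24
P(B) = 10/24 = 5/12
P(A|B) = P(A ∩ B) / P(B) = (5/24) / (5/12) = 1/2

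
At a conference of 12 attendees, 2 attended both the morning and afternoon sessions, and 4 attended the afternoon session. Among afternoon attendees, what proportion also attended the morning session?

P(A ∩ B) = 2/12 = 1/6
P(B) = 4/12 = 1/3
P(A|B) = P(A ∩ B) / P(B) = (1/6) / (1/3) = 1/2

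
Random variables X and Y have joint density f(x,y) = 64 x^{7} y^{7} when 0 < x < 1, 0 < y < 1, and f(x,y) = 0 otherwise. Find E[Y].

E[Y] = ∫_0^1 ∫_0^1 y × f(x,y) dx dy
= \frac{8}{9}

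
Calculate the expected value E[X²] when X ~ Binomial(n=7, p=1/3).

Using the identity E[X²] = Var(X) + (E[X])²:
E[X] = \frac{7}{3}
Var(X) = \frac{14}{9}
E[X²] = \frac{14}{9} + (\frac{7}{3})²
= 7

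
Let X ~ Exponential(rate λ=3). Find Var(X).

For X ~ Exponential(rate λ=3):
Var(X) = \frac{1}{9}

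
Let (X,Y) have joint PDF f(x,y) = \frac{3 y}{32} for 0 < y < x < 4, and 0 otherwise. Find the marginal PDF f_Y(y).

f_Y(y) = ∫_y^4 \frac{3 y}{32} dx = \frac{3 y \left(4 - y\right)}{32}
for 0 < y < 4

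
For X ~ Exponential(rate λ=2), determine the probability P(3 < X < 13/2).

P(3 < X < 13/2) = ∫_{3}^{13/2} f(x) dx
where f(x) = 2 e^{- 2 x}
= - \frac{1 - e^{7}}{e^{13}}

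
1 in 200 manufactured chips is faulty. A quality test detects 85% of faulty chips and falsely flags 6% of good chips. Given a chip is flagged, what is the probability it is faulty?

Let D = the rare event, + = positive/flagged.
P(D) = 1/200
P(+|D) = 85/100 = 17/20
P(+|D') = 6/100 = 3/50
P(+) = P(+|D)P(D) + P(+|D')P(D')
     = \frac{17}{20} × \frac{1}{200} + \frac{3}{50} × \frac{199}{200}
     = \frac{1279}{20000}
P(D|+) = P(+|D)P(D)/P(+) = \frac{85}{1279}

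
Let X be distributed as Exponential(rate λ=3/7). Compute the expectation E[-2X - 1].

For X ~ Exponential(rate λ=3/7):
E[X] = \frac{7}{3}
E[-2X - 1] = -2 × E[X] - 1 = - \frac{17}{3}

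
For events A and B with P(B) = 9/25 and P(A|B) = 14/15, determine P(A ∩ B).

By definition, P(A|B) = P(A ∩ B) / P(B)
So P(A ∩ B) = P(A|B) × P(B)
= 14/15 × 9/25
= 42/125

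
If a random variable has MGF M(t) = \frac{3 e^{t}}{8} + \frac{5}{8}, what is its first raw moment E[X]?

To find E[X], compute M^(1)(0):
M^(1)(t) = \frac{3 e^{t}}{8}
M^(1)(0) = \frac{3}{8}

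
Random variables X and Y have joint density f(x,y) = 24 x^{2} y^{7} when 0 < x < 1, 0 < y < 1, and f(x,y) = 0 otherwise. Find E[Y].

E[Y] = ∫_0^1 ∫_0^1 y × f(x,y) dx dy
= \frac{8}{9}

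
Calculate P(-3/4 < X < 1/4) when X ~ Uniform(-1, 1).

P(-3/4 < X < 1/4) = ∫_{-3/4}^{1/4} f(x) dx
where f(x) = \frac{1}{2}
= \frac{1}{2}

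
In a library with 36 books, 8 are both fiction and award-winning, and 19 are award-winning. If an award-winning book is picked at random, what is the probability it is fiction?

P(A ∩ B) = 8/36 = 2/9
P(B) = 19/36
P(A|B) = P(A ∩ B) / P(B) = (2/9) / (19/36) = 8/19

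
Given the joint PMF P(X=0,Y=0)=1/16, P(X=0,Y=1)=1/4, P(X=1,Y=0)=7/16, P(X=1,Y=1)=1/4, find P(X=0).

P(X=0) = P(X=0,Y=0) + P(X=0,Y=1)
= 1/16 + 1/4
= 5/16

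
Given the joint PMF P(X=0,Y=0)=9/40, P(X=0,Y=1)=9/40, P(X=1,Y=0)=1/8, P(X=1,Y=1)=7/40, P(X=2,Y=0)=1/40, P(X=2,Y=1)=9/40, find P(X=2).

P(X=2) = P(X=2,Y=0) + P(X=2,Y=1)
= 1/40 + 9/40
= 1/4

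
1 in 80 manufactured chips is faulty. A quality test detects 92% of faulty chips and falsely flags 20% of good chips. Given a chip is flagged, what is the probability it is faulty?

Let D = the rare event, + = positive/flagged.
P(D) = 1/80
P(+|D) = 92/100 = 23/25
P(+|D') = 20/100 = 1/5
P(+) = P(+|D)P(D) + P(+|D')P(D')
     = \frac{23}{25} × \frac{1}{80} + \frac{1}{5} × \frac{79}{80}
     = \frac{209}{1000}
P(D|+) = P(+|D)P(D)/P(+) = \frac{23}{418}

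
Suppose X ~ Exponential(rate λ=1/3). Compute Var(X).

For X ~ Exponential(rate λ=1/3):
Var(X) = 9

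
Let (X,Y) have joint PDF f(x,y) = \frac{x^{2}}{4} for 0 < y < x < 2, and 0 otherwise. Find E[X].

f_X(x) = ∫_0^x \frac{x^{2}}{4} dy = \frac{x^{3}}{4}
E[X] = ∫_0^2 x × (\frac{x^{3}}{4}) dx = \frac{8}{5}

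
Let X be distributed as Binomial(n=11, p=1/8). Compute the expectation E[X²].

Using the identity E[X²] = Var(X) + (E[X])²:
E[X] = \frac{11}{8}
Var(X) = \frac{77}{64}
E[X²] = \frac{77}{64} + (\frac{11}{8})²
= \frac{99}{32}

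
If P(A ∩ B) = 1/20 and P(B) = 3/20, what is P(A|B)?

P(A|B) = P(A ∩ B) / P(B)
= (1/20) / (3/20)
= 1/3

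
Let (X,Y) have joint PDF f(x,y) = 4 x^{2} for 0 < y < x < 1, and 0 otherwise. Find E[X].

f_X(x) = ∫_0^x 4 x^{2} dy = 4 x^{3}
E[X] = ∫_0^1 x × (4 x^{3}) dx = \frac{4}{5}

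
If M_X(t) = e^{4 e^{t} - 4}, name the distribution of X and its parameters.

The MGF M(t) = e^{4 e^{t} - 4} is the standard form for the Poisson distribution.
Comparing with the known MGF formula identifies: Poisson(λ=4)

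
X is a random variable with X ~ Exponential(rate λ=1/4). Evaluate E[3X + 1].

For X ~ Exponential(rate λ=1/4):
E[X] = 4
E[3X + 1] = 3 × E[X] + 1 = 13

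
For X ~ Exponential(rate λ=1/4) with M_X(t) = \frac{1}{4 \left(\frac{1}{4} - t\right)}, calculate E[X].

To find E[X], compute M^(1)(0):
M^(1)(t) = \frac{1}{4 \left(\frac{1}{4} - t\right)^{2}}
M^(1)(0) = 4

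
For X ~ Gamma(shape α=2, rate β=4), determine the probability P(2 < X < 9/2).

P(2 < X < 9/2) = ∫_{2}^{9/2} f(x) dx
where f(x) = 16 x e^{- 4 x}
= \frac{-19 + 9 e^{10}}{e^{18}}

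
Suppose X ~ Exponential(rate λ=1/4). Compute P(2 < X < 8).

P(2 < X < 8) = ∫_{2}^{8} f(x) dx
where f(x) = \frac{e^{- \frac{x}{4}}}{4}
= - \frac{1}{e^{2}} + e^{- \frac{1}{2}}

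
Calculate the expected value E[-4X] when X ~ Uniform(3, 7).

For X ~ Uniform(3, 7):
E[X] = 5
E[-4X] = -4 × E[X] + 0 = -20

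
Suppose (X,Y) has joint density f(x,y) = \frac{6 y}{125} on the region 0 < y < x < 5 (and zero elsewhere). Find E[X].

f_X(x) = ∫_0^x \frac{6 y}{125} dy = \frac{3 x^{2}}{125}
E[X] = ∫_0^5 x × (\frac{3 x^{2}}{125}) dx = \frac{15}{4}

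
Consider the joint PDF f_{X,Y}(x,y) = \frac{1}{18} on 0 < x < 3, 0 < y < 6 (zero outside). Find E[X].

f_X(x) = ∫_0^6 \frac{1}{18} dy = \frac{1}{3}
E[X] = ∫_0^3 x × (\frac{1}{3}) dx = \frac{3}{2}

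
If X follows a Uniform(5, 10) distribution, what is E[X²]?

Using the identity E[X²] = Var(X) + (E[X])²:
E[X] = \frac{15}{2}
Var(X) = \frac{25}{12}
E[X²] = \frac{25}{12} + (\frac{15}{2})²
= \frac{175}{3}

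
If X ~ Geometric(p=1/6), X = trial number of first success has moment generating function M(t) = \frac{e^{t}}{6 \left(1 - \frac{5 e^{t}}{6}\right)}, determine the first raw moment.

To find E[X], compute M^(1)(0):
M^(1)(t) = \frac{e^{t}}{6 \left(1 - \frac{5 e^{t}}{6}\right)} + \frac{5 e^{2 t}}{36 \left(1 - \frac{5 e^{t}}{6}\right)^{2}}
M^(1)(0) = 6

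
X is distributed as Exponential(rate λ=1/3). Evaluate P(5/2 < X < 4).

P(5/2 < X < 4) = ∫_{5/2}^{4} f(x) dx
where f(x) = \frac{e^{- \frac{x}{3}}}{3}
= - \frac{1}{e^{\frac{4}{3}}} + e^{- \frac{5}{6}}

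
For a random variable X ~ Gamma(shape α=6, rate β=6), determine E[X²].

Using the identity E[X²] = Var(X) + (E[X])²:
E[X] = 1
Var(X) = \frac{1}{6}
E[X²] = \frac{1}{6} + (1)²
= \frac{7}{6}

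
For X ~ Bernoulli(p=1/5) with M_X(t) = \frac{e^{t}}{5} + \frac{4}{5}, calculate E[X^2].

To find E[X^2], compute M^(2)(0):
M^(1)(t) = \frac{e^{t}}{5}
M^(2)(t) = \frac{e^{t}}{5}
M^(2)(0) = \frac{1}{5}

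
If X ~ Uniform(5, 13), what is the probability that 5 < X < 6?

P(5 < X < 6) = ∫_{5}^{6} f(x) dx
where f(x) = \frac{1}{8}
= \frac{1}{8}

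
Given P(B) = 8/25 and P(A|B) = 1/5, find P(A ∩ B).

By definition, P(A|B) = P(A ∩ B) / P(B)
So P(A ∩ B) = P(A|B) × P(B)
= 1/5 × 8/25
= 8/125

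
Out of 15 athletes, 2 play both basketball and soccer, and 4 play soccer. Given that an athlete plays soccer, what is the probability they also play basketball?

P(A ∩ B) = 2/15
P(B) = 4/15
P(A|B) = P(A ∩ B) / P(B) = (2/15) / (4/15) = 1/2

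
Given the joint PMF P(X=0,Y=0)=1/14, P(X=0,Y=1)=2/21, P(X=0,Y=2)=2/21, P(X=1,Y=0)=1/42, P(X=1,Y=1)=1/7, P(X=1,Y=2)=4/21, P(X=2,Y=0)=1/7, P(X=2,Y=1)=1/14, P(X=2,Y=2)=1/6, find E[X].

First find marginal of X:
P(X=0) = 11/42
P(X=1) = 5/14
P(X=2) = 8/21
E[X] = 0 × 11/42 + 1 × 5/14 + 2 × 8/21 = 47/42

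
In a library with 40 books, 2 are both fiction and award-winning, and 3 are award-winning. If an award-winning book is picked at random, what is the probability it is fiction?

P(A ∩ B) = 2/40 = 1/20
P(B) = 3/40
P(A|B) = P(A ∩ B) / P(B) = (1/20) / (3/40) = 2/3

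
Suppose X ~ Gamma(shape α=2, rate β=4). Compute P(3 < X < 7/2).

P(3 < X < 7/2) = ∫_{3}^{7/2} f(x) dx
where f(x) = 16 x e^{- 4 x}
= \frac{-15 + 13 e^{2}}{e^{14}}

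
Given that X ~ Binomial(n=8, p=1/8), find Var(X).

For X ~ Binomial(n=8, p=1/8):
Var(X) = \frac{7}{8}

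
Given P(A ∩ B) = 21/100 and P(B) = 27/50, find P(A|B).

P(A|B) = P(A ∩ B) / P(B)
= (21/100) / (27/50)
= 7/18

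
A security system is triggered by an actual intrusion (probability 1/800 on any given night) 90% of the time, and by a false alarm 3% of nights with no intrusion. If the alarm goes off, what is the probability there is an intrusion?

Let D = the rare event, + = positive/flagged.
P(D) = 1/800
P(+|D) = 90/100 = 9/10
P(+|D') = 3/100
P(+) = P(+|D)P(D) + P(+|D')P(D')
     = \frac{9}{10} × \frac{1}{800} + \frac{3}{100} × \frac{799}{800}
     = \frac{2487}{80000}
P(D|+) = P(+|D)P(D)/P(+) = \frac{30}{829}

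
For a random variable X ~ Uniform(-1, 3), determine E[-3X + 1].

For X ~ Uniform(-1, 3):
E[X] = 1
E[-3X + 1] = -3 × E[X] + 1 = -2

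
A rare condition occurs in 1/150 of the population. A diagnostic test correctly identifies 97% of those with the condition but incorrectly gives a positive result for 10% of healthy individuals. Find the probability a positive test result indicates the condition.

Let D = the rare event, + = positive/flagged.
P(D) = 1/150
P(+|D) = 97/100
P(+|D') = 10/100 = 1/10
P(+) = P(+|D)P(D) + P(+|D')P(D')
     = \frac{97}{100} × \frac{1}{150} + \frac{1}{10} × \frac{149}{150}
     = \frac{529}{5000}
P(D|+) = P(+|D)P(D)/P(+) = \frac{97}{1587}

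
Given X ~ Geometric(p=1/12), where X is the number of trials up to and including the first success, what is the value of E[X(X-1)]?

E[X(X-1)] = E[X² - X] = E[X²] - E[X]
E[X] = 12
E[X²] = Var(X) + (E[X])² = 132 + (12)² = 276
E[X(X-1)] = 276 - 12 = 264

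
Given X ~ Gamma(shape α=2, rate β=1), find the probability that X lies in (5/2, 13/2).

P(5/2 < X < 13/2) = ∫_{5/2}^{13/2} f(x) dx
where f(x) = x e^{- x}
= \frac{-15 + 7 e^{4}}{2 e^{\frac{13}{2}}}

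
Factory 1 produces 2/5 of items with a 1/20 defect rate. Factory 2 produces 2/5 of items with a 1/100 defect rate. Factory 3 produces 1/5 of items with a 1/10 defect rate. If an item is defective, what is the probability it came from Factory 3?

Using Bayes' theorem:
P(F1) = 2/5, P(D|F1) = 1/20
P(F2) = 2/5, P(D|F2) = 1/100
P(F3) = 1/5, P(D|F3) = 1/10
P(D) = P(D|F1)P(F1) + P(D|F2)P(F2) + P(D|F3)P(F3)
     = \frac{11}{250}
P(F3|D) = P(D|F3)P(F3) / P(D)
= \frac{5}{11}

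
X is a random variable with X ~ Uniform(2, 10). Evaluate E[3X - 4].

For X ~ Uniform(2, 10):
E[X] = 6
E[3X - 4] = 3 × E[X] - 4 = 14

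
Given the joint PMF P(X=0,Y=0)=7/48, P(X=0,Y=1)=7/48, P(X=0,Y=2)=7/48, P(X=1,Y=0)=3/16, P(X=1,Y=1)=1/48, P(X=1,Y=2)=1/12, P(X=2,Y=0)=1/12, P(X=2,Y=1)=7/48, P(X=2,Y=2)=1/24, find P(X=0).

P(X=0) = P(X=0,Y=0) + P(X=0,Y=1) + P(X=0,Y=2)
= 7/48 + 7/48 + 7/48
= 7/16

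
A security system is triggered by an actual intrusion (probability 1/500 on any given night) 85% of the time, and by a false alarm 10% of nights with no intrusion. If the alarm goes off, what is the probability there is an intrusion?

Let D = the rare event, + = positive/flagged.
P(D) = 1/500
P(+|D) = 85/100 = 17/20
P(+|D') = 10/100 = 1/10
P(+) = P(+|D)P(D) + P(+|D')P(D')
     = \frac{17}{20} × \frac{1}{500} + \frac{1}{10} × \frac{499}{500}
     = \frac{203}{2000}
P(D|+) = P(+|D)P(D)/P(+) = \frac{17}{1015}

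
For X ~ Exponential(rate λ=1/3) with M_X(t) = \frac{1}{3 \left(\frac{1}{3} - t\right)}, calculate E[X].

To find E[X], compute M^(1)(0):
M^(1)(t) = \frac{1}{3 \left(\frac{1}{3} - t\right)^{2}}
M^(1)(0) = 3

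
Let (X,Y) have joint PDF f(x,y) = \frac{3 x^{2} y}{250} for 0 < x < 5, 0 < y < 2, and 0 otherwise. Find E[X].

f_X(x) = ∫_0^2 \frac{3 x^{2} y}{250} dy = \frac{3 x^{2}}{125}
E[X] = ∫_0^5 x × (\frac{3 x^{2}}{125}) dx = \frac{15}{4}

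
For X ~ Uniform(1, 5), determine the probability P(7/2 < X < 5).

P(7/2 < X < 5) = ∫_{7/2}^{5} f(x) dx
where f(x) = \frac{1}{4}
= \frac{3}{8}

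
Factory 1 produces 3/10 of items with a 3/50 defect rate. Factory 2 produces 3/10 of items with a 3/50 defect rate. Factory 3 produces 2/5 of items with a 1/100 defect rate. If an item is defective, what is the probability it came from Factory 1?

Using Bayes' theorem:
P(F1) = 3/10, P(D|F1) = 3/50
P(F2) = 3/10, P(D|F2) = 3/50
P(F3) = 2/5, P(D|F3) = 1/100
P(D) = P(D|F1)P(F1) + P(D|F2)P(F2) + P(D|F3)P(F3)
     = \frac{1}{25}
P(F1|D) = P(D|F1)P(F1) / P(D)
= \frac{9}{20}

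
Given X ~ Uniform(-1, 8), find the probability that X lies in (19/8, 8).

P(19/8 < X < 8) = ∫_{19/8}^{8} f(x) dx
where f(x) = \frac{1}{9}
= \frac{5}{8}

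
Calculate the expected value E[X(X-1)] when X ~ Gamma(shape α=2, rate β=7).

E[X(X-1)] = E[X² - X] = E[X²] - E[X]
E[X] = \frac{2}{7}
E[X²] = Var(X) + (E[X])² = \frac{2}{49} + (\frac{2}{7})² = \frac{6}{49}
E[X(X-1)] = \frac{6}{49} - \frac{2}{7} = - \frac{8}{49}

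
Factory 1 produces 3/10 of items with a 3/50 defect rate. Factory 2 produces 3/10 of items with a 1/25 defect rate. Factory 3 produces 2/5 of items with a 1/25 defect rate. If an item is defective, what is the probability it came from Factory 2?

Using Bayes' theorem:
P(F1) = 3/10, P(D|F1) = 3/50
P(F2) = 3/10, P(D|F2) = 1/25
P(F3) = 2/5, P(D|F3) = 1/25
P(D) = P(D|F1)P(F1) + P(D|F2)P(F2) + P(D|F3)P(F3)
     = \frac{23}{500}
P(F2|D) = P(D|F2)P(F2) / P(D)
= \frac{6}{23}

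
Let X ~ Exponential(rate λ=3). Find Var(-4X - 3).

For X ~ Exponential(rate λ=3):
Var(X) = \frac{1}{9}
Var(-4X - 3) = (-4)² × Var(X) = 16 × \frac{1}{9} = \frac{16}{9}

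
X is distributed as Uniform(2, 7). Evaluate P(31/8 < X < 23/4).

P(31/8 < X < 23/4) = ∫_{31/8}^{23/4} f(x) dx
where f(x) = \frac{1}{5}
= \frac{3}{8}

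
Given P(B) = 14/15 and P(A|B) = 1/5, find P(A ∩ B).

By definition, P(A|B) = P(A ∩ B) / P(B)
So P(A ∩ B) = P(A|B) × P(B)
= 1/5 × 14/15
= 14/75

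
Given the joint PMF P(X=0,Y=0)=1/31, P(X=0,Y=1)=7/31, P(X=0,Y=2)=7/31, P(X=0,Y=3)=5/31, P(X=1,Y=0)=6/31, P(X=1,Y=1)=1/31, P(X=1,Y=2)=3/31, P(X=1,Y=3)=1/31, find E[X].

First find marginal of X:
P(X=0) = 20/31
P(X=1) = 11/31
E[X] = 0 × 20/31 + 1 × 11/31 = 11/31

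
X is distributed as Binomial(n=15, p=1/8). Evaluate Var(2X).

For X ~ Binomial(n=15, p=1/8):
Var(X) = \frac{105}{64}
Var(2X) = (2)² × Var(X) = 4 × \frac{105}{64} = \frac{105}{16}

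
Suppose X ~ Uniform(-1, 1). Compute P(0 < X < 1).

P(0 < X < 1) = ∫_{0}^{1} f(x) dx
where f(x) = \frac{1}{2}
= \frac{1}{2}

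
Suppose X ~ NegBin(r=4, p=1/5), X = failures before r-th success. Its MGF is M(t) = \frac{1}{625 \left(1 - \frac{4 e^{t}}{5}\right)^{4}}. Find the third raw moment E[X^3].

To find E[X^3], compute M^(3)(0):
M^(1)(t) = \frac{16 e^{t}}{3125 \left(1 - \frac{4 e^{t}}{5}\right)^{5}}
M^(2)(t) = \frac{16 e^{t}}{3125 \left(1 - \frac{4 e^{t}}{5}\right)^{5}} + \frac{64 e^{2 t}}{3125 \left(1 - \frac{4 e^{t}}{5}\right)^{6}}
M^(3)(t) = \frac{16 e^{t}}{3125 \left(1 - \frac{4 e^{t}}{5}\right)^{5}} + \frac{192 e^{2 t}}{3125 \left(1 - \frac{4 e^{t}}{5}\right)^{6}} + \frac{1536 e^{3 t}}{15625 \left(1 - \frac{4 e^{t}}{5}\right)^{7}}
M^(3)(0) = 8656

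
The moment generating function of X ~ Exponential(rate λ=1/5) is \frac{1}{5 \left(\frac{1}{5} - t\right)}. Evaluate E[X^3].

To find E[X^3], compute M^(3)(0):
M^(1)(t) = \frac{1}{5 \left(\frac{1}{5} - t\right)^{2}}
M^(2)(t) = \frac{2}{5 \left(\frac{1}{5} - t\right)^{3}}
M^(3)(t) = \frac{6}{5 \left(\frac{1}{5} - t\right)^{4}}
M^(3)(0) = 750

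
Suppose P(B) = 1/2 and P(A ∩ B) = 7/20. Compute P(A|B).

P(A|B) = P(A ∩ B) / P(B)
= (7/20) / (1/2)
= 7/10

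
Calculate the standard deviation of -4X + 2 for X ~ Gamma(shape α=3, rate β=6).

For X ~ Gamma(shape α=3, rate β=6):
Var(X) = \frac{1}{12}
SD(X) = √(Var(X)) = √(\frac{1}{12}) = \frac{\sqrt{3}}{6}
SD(-4X + 2) = |-4| × SD(X) = 4 × \frac{\sqrt{3}}{6} = \frac{2 \sqrt{3}}{3}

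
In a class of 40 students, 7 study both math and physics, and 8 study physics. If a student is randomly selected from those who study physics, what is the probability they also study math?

P(A ∩ B) = 7/40
P(B) = 8/40 = 1/5
P(A|B) = P(A ∩ B) / P(B) = (7/40) / (1/5) = 7/8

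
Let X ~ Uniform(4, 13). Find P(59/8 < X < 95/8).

P(59/8 < X < 95/8) = ∫_{59/8}^{95/8} f(x) dx
where f(x) = \frac{1}{9}
= \frac{1}{2}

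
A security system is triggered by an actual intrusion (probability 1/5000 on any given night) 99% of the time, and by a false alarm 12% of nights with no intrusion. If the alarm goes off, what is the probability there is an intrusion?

Let D = the rare event, + = positive/flagged.
P(D) = 1/5000
P(+|D) = 99/100
P(+|D') = 12/100 = 3/25
P(+) = P(+|D)P(D) + P(+|D')P(D')
     = \frac{99}{100} × \frac{1}{5000} + \frac{3}{25} × \frac{4999}{5000}
     = \frac{60087}{500000}
P(D|+) = P(+|D)P(D)/P(+) = \frac{33}{20029}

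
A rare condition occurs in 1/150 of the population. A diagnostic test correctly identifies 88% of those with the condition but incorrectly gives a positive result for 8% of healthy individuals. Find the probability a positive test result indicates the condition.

Let D = the rare event, + = positive/flagged.
P(D) = 1/150
P(+|D) = 88/100 = 22/25
P(+|D') = 8/100 = 2/25
P(+) = P(+|D)P(D) + P(+|D')P(D')
     = \frac{22}{25} × \frac{1}{150} + \frac{2}{25} × \frac{149}{150}
     = \frac{32}{375}
P(D|+) = P(+|D)P(D)/P(+) = \frac{11}{160}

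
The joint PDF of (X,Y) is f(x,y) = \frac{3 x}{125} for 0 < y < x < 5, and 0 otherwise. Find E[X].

f_X(x) = ∫_0^x \frac{3 x}{125} dy = \frac{3 x^{2}}{125}
E[X] = ∫_0^5 x × (\frac{3 x^{2}}{125}) dx = \frac{15}{4}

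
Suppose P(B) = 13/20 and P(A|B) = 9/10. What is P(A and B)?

By definition, P(A|B) = P(A ∩ B) / P(B)
So P(A ∩ B) = P(A|B) × P(B)
= 9/10 × 13/20
= 117/200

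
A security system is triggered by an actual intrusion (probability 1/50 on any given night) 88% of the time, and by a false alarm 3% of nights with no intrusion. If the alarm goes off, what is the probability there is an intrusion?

Let D = the rare event, + = positive/flagged.
P(D) = 1/50
P(+|D) = 88/100 = 22/25
P(+|D') = 3/100
P(+) = P(+|D)P(D) + P(+|D')P(D')
     = \frac{22}{25} × \frac{1}{50} + \frac{3}{100} × \frac{49}{50}
     = \frac{47}{1000}
P(D|+) = P(+|D)P(D)/P(+) = \frac{88}{235}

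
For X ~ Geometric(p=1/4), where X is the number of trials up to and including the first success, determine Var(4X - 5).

For X ~ Geometric(p=1/4), where X is the number of trials up to and including the first success:
Var(X) = 12
Var(4X - 5) = (4)² × Var(X) = 16 × 12 = 192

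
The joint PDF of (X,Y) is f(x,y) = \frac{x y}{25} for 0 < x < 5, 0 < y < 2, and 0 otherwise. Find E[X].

f_X(x) = ∫_0^2 \frac{x y}{25} dy = \frac{2 x}{25}
E[X] = ∫_0^5 x × (\frac{2 x}{25}) dx = \frac{10}{3}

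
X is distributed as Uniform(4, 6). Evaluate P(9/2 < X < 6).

P(9/2 < X < 6) = ∫_{9/2}^{6} f(x) dx
where f(x) = \frac{1}{2}
= \frac{3}{4}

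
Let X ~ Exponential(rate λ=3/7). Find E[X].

For X ~ Exponential(rate λ=3/7), the expected value is:
E[X] = \frac{7}{3}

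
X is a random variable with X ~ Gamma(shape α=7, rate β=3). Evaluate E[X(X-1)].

E[X(X-1)] = E[X² - X] = E[X²] - E[X]
E[X] = \frac{7}{3}
E[X²] = Var(X) + (E[X])² = \frac{7}{9} + (\frac{7}{3})² = \frac{56}{9}
E[X(X-1)] = \frac{56}{9} - \frac{7}{3} = \frac{35}{9}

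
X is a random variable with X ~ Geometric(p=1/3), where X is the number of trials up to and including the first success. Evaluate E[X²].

Using the identity E[X²] = Var(X) + (E[X])²:
E[X] = 3
Var(X) = 6
E[X²] = 6 + (3)²
= 15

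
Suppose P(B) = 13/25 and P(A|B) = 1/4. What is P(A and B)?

By definition, P(A|B) = P(A ∩ B) / P(B)
So P(A ∩ B) = P(A|B) × P(B)
= 1/4 × 13/25
= 13/100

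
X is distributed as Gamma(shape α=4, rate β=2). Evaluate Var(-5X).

For X ~ Gamma(shape α=4, rate β=2):
Var(X) = 1
Var(-5X) = (-5)² × Var(X) = 25 × 1 = 25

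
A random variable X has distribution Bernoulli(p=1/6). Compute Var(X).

For X ~ Bernoulli(p=1/6):
Var(X) = \frac{5}{36}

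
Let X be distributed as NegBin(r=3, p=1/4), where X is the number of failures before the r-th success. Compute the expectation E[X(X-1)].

E[X(X-1)] = E[X² - X] = E[X²] - E[X]
E[X] = 9
E[X²] = Var(X) + (E[X])² = 36 + (9)² = 117
E[X(X-1)] = 117 - 9 = 108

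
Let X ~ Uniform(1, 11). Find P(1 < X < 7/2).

P(1 < X < 7/2) = ∫_{1}^{7/2} f(x) dx
where f(x) = \frac{1}{10}
= \frac{1}{4}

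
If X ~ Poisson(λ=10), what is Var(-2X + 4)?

For X ~ Poisson(λ=10):
Var(X) = 10
Var(-2X + 4) = (-2)² × Var(X) = 4 × 10 = 40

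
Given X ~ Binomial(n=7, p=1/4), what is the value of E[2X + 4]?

For X ~ Binomial(n=7, p=1/4):
E[X] = \frac{7}{4}
E[2X + 4] = 2 × E[X] + 4 = \frac{15}{2}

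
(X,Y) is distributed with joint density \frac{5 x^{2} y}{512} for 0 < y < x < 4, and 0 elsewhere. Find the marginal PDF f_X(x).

f_X(x) = ∫_0^x \frac{5 x^{2} y}{512} dy = \frac{5 x^{4}}{1024}
for 0 < x < 4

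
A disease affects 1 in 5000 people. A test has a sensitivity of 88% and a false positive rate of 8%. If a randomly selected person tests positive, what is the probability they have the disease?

Let D = the rare event, + = positive/flagged.
P(D) = 1/5000
P(+|D) = 88/100 = 22/25
P(+|D') = 8/100 = 2/25
P(+) = P(+|D)P(D) + P(+|D')P(D')
     = \frac{22}{25} × \frac{1}{5000} + \frac{2}{25} × \frac{4999}{5000}
     = \frac{501}{6250}
P(D|+) = P(+|D)P(D)/P(+) = \frac{11}{5010}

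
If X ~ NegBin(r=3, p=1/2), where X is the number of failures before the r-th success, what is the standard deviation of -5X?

For X ~ NegBin(r=3, p=1/2), where X is the number of failures before the r-th success:
Var(X) = 6
SD(X) = √(Var(X)) = √(6) = \sqrt{6}
SD(-5X) = |-5| × SD(X) = 5 × \sqrt{6} = 5 \sqrt{6}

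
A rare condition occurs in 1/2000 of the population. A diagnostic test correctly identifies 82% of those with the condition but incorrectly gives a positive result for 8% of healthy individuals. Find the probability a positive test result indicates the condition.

Let D = the rare event, + = positive/flagged.
P(D) = 1/2000
P(+|D) = 82/100 = 41/50
P(+|D') = 8/100 = 2/25
P(+) = P(+|D)P(D) + P(+|D')P(D')
     = \frac{41}{50} × \frac{1}{2000} + \frac{2}{25} × \frac{1999}{2000}
     = \frac{8037}{100000}
P(D|+) = P(+|D)P(D)/P(+) = \frac{41}{8037}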